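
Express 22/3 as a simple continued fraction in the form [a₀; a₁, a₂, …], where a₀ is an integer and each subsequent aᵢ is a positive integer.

⌊22/3⌋ = 7, remainder 1
⌊3/1⌋ = 3, remainder 0

[7; 3]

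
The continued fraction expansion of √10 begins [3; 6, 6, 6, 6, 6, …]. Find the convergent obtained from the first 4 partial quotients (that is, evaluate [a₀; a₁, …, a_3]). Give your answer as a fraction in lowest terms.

721/228

Work from the innermost term outward:
Start with 6.
6 + 1/(6/1) = 6 + 1/6 = 37/6
6 + 1/(37/6) = 6 + 6/37 = 228/37
3 + 1/(228/37) = 3 + 37/228 = 721/228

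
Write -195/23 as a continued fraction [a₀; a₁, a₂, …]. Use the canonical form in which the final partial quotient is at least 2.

Run the Euclidean algorithm, recording each quotient:
-195 ÷ 23 → quotient -9, remainder 12
23 ÷ 12 → quotient 1, remainder 11
12 ÷ 11 → quotient 1, remainder 1
11 ÷ 1 → quotient 11, remainder 0

[-9; 1, 1, 11]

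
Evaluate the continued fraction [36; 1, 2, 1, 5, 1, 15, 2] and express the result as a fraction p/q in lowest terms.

32442/883

Start with 2.
15 + 1/(2/1) = 15 + 1/2 = 31/2
1 + 1/(31/2) = 1 + 2/31 = 33/31
5 + 1/(33/31) = 5 + 31/33 = 196/33
1 + 1/(196/33) = 1 + 33/196 = 229/196
2 + 1/(229/196) = 2 + 196/229 = 654/229
1 + 1/(654/229) = 1 + 229/654 = 883/654
36 + 1/(883/654) = 36 + 654/883 = 32442/883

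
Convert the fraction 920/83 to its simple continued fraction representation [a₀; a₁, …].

[11; 11, 1, 6]

920 = 11·83 + 7, so a_0 = 11
83 = 11·7 + 6, so a_1 = 11
7 = 1·6 + 1, so a_2 = 1
6 = 6·1 + 0, so a_3 = 6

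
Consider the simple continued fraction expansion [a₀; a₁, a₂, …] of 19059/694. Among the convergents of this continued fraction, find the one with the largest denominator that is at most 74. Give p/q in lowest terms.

a_0 = 27: 27/1  (≤ bound)
a_1 = 2: 55/2  (≤ bound)
a_2 = 6: 357/13  (≤ bound)
a_3 = 5: 1840/67  (≤ bound)
a_4 = 1: 2197/80  (> 74, stop)

1840/67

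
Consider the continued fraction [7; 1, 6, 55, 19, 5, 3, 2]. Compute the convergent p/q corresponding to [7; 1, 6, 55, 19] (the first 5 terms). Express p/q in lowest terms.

57682/7341

Work from the innermost term outward:
Start with 19.
55 + 1/(19/1) = 55 + 1/19 = 1046/19
6 + 1/(1046/19) = 6 + 19/1046 = 6295/1046
1 + 1/(6295/1046) = 1 + 1046/6295 = 7341/6295
7 + 1/(7341/6295) = 7 + 6295/7341 = 57682/7341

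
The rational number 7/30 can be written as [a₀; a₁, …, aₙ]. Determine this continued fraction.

7 ÷ 30 → quotient 0, remainder 7
30 ÷ 7 → quotient 4, remainder 2
7 ÷ 2 → quotient 3, remainder 1
2 ÷ 1 → quotient 2, remainder 0

[0; 4, 3, 2]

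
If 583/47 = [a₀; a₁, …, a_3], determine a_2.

2

Repeatedly divide and take the remainder:
⌊583/47⌋ = 12, remainder 19
⌊47/19⌋ = 2, remainder 9
⌊19/9⌋ = 2, remainder 1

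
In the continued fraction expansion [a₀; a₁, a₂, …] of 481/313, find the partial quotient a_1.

1

⌊481/313⌋ = 1, remainder 168
⌊313/168⌋ = 1, remainder 145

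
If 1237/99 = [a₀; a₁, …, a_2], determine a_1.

2

1237 = 12·99 + 49, so a_0 = 12
99 = 2·49 + 1, so a_1 = 2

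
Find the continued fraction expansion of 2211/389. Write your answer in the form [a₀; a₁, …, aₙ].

2211 = 5·389 + 266, so a_0 = 5
389 = 1·266 + 123, so a_1 = 1
266 = 2·123 + 20, so a_2 = 2
123 = 6·20 + 3, so a_3 = 6
20 = 6·3 + 2, so a_4 = 6
3 = 1·2 + 1, so a_5 = 1
2 = 2·1 + 0, so a_6 = 2

[5; 1, 2, 6, 6, 1, 2]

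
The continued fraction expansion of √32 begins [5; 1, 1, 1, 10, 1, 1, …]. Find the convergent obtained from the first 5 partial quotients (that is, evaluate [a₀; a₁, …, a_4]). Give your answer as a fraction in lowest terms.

Collapse the nested fraction from the inside out:
Start with 10.
1 + 1/(10/1) = 1 + 1/10 = 11/10
1 + 1/(11/10) = 1 + 10/11 = 21/11
1 + 1/(21/11) = 1 + 11/21 = 32/21
5 + 1/(32/21) = 5 + 21/32 = 181/32

181/32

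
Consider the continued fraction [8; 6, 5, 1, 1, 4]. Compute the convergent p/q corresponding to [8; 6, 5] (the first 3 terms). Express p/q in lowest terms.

253/31

Start with 5.
6 + 1/(5/1) = 6 + 1/5 = 31/5
8 + 1/(31/5) = 8 + 5/31 = 253/31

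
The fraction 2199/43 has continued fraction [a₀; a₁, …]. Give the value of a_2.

Apply division with remainder until the remainder is 0:
⌊2199/43⌋ = 51, remainder 6
⌊43/6⌋ = 7, remainder 1
⌊6/1⌋ = 6, remainder 0

6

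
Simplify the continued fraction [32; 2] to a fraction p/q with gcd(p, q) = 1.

65/2

a_0 = 32: 32/1
a_1 = 2: 65/2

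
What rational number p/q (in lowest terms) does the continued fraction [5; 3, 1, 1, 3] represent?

132/25

Start with 3.
1 + 1/(3/1) = 1 + 1/3 = 4/3
1 + 1/(4/3) = 1 + 3/4 = 7/4
3 + 1/(7/4) = 3 + 4/7 = 25/7
5 + 1/(25/7) = 5 + 7/25 = 132/25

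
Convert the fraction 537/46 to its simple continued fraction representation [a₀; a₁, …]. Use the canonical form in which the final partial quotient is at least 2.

537 = 11·46 + 31, so a_0 = 11
46 = 1·31 + 15, so a_1 = 1
31 = 2·15 + 1, so a_2 = 2
15 = 15·1 + 0, so a_3 = 15

[11; 1, 2, 15]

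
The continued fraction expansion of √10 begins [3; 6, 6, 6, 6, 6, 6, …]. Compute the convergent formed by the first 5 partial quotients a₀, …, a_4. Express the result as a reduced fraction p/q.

Work from the innermost term outward:
Start with 6.
6 + 1/(6/1) = 6 + 1/6 = 37/6
6 + 1/(37/6) = 6 + 6/37 = 228/37
6 + 1/(228/37) = 6 + 37/228 = 1405/228
3 + 1/(1405/228) = 3 + 228/1405 = 4443/1405

4443/1405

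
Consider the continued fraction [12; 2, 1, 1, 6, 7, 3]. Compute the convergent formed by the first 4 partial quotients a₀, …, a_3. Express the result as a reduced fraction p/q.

62/5

a_0 = 12: 12/1
a_1 = 2: 25/2
a_2 = 1: 37/3
a_3 = 1: 62/5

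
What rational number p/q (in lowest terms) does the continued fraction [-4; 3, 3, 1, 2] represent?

a_0 = -4: -4/1
a_1 = 3: -11/3
a_2 = 3: -37/10
a_3 = 1: -48/13
a_4 = 2: -133/36

-133/36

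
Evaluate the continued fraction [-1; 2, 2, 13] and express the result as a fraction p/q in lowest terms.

-40/67

a_0 = -1: -1/1
a_1 = 2: -1/2
a_2 = 2: -3/5
a_3 = 13: -40/67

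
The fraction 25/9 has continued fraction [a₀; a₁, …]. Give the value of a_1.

1

25 = 2·9 + 7, so a_0 = 2
9 = 1·7 + 2, so a_1 = 1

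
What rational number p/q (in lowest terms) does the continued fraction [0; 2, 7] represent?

a_0 = 0: 0/1
a_1 = 2: 1/2
a_2 = 7: 7/15

7/15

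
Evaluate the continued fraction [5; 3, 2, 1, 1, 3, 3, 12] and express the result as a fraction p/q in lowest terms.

13031/2461

Start with 12.
3 + 1/(12/1) = 3 + 1/12 = 37/12
3 + 1/(37/12) = 3 + 12/37 = 123/37
1 + 1/(123/37) = 1 + 37/123 = 160/123
1 + 1/(160/123) = 1 + 123/160 = 283/160
2 + 1/(283/160) = 2 + 160/283 = 726/283
3 + 1/(726/283) = 3 + 283/726 = 2461/726
5 + 1/(2461/726) = 5 + 726/2461 = 13031/2461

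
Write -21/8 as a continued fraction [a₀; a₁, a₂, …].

[-3; 2, 1, 2]

-21 ÷ 8 → quotient -3, remainder 3
8 ÷ 3 → quotient 2, remainder 2
3 ÷ 2 → quotient 1, remainder 1
2 ÷ 1 → quotient 2, remainder 0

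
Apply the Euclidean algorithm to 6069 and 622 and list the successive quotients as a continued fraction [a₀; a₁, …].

[9; 1, 3, 8, 2, 1, 1, 3]

Repeatedly divide and take the remainder:
6069 = 9·622 + 471, so a_0 = 9
622 = 1·471 + 151, so a_1 = 1
471 = 3·151 + 18, so a_2 = 3
151 = 8·18 + 7, so a_3 = 8
18 = 2·7 + 4, so a_4 = 2
7 = 1·4 + 3, so a_5 = 1
4 = 1·3 + 1, so a_6 = 1
3 = 3·1 + 0, so a_7 = 3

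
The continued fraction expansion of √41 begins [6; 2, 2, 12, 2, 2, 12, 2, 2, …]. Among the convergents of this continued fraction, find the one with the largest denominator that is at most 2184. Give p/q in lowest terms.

a_0 = 6: 6/1  (≤ bound)
a_1 = 2: 13/2  (≤ bound)
a_2 = 2: 32/5  (≤ bound)
a_3 = 12: 397/62  (≤ bound)
a_4 = 2: 826/129  (≤ bound)
a_5 = 2: 2049/320  (≤ bound)
a_6 = 12: 25414/3969  (> 2184, stop)

2049/320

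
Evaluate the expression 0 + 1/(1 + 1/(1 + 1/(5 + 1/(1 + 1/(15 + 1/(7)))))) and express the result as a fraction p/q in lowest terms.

Start with 7.
15 + 1/(7/1) = 15 + 1/7 = 106/7
1 + 1/(106/7) = 1 + 7/106 = 113/106
5 + 1/(113/106) = 5 + 106/113 = 671/113
1 + 1/(671/113) = 1 + 113/671 = 784/671
1 + 1/(784/671) = 1 + 671/784 = 1455/784
0 + 1/(1455/784) = 0 + 784/1455 = 784/1455

784/1455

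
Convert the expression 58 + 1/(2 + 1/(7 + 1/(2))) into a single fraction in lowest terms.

1871/32

Start with 2.
7 + 1/(2/1) = 7 + 1/2 = 15/2
2 + 1/(15/2) = 2 + 2/15 = 32/15
58 + 1/(32/15) = 58 + 15/32 = 1871/32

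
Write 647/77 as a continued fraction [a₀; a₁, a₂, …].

647 = 8·77 + 31, so a_0 = 8
77 = 2·31 + 15, so a_1 = 2
31 = 2·15 + 1, so a_2 = 2
15 = 15·1 + 0, so a_3 = 15

[8; 2, 2, 15]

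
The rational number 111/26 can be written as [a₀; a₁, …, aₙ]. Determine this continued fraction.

Repeatedly divide and take the remainder:
111 = 4·26 + 7, so a_0 = 4
26 = 3·7 + 5, so a_1 = 3
7 = 1·5 + 2, so a_2 = 1
5 = 2·2 + 1, so a_3 = 2
2 = 2·1 + 0, so a_4 = 2

[4; 3, 1, 2, 2]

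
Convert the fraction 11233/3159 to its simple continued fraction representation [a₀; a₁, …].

[3; 1, 1, 3, 1, 38, 4, 2]

11233 ÷ 3159 → quotient 3, remainder 1756
3159 ÷ 1756 → quotient 1, remainder 1403
1756 ÷ 1403 → quotient 1, remainder 353
1403 ÷ 353 → quotient 3, remainder 344
353 ÷ 344 → quotient 1, remainder 9
344 ÷ 9 → quotient 38, remainder 2
9 ÷ 2 → quotient 4, remainder 1
2 ÷ 1 → quotient 2, remainder 0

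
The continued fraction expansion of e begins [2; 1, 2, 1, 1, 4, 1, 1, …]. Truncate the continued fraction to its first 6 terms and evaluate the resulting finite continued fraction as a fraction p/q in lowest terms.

a_0 = 2: 2/1
a_1 = 1: 3/1
a_2 = 2: 8/3
a_3 = 1: 11/4
a_4 = 1: 19/7
a_5 = 4: 87/32

87/32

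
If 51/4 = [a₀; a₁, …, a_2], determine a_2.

3

Apply division with remainder until the remainder is 0:
⌊51/4⌋ = 12, remainder 3
⌊4/3⌋ = 1, remainder 1
⌊3/1⌋ = 3, remainder 0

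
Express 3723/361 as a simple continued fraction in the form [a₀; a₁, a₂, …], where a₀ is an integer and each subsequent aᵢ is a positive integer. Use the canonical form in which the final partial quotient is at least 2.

[10; 3, 5, 7, 3]

3723 = 10·361 + 113, so a_0 = 10
361 = 3·113 + 22, so a_1 = 3
113 = 5·22 + 3, so a_2 = 5
22 = 7·3 + 1, so a_3 = 7
3 = 3·1 + 0, so a_4 = 3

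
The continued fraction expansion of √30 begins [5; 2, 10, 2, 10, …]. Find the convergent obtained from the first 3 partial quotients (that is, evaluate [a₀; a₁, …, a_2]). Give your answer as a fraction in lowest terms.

a_0 = 5: 5/1
a_1 = 2: 11/2
a_2 = 10: 115/21

115/21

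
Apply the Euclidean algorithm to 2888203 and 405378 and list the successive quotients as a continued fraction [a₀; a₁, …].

Run the Euclidean algorithm, recording each quotient:
⌊2888203/405378⌋ = 7, remainder 50557
⌊405378/50557⌋ = 8, remainder 922
⌊50557/922⌋ = 54, remainder 769
⌊922/769⌋ = 1, remainder 153
⌊769/153⌋ = 5, remainder 4
⌊153/4⌋ = 38, remainder 1
⌊4/1⌋ = 4, remainder 0

[7; 8, 54, 1, 5, 38, 4]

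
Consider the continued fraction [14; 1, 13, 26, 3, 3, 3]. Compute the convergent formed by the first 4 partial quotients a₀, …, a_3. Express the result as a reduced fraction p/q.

Build up convergents one term at a time:
a_0 = 14: 14/1
a_1 = 1: 15/1
a_2 = 13: 209/14
a_3 = 26: 5449/365

5449/365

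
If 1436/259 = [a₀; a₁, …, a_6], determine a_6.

⌊1436/259⌋ = 5, remainder 141
⌊259/141⌋ = 1, remainder 118
⌊141/118⌋ = 1, remainder 23
⌊118/23⌋ = 5, remainder 3
⌊23/3⌋ = 7, remainder 2
⌊3/2⌋ = 1, remainder 1
⌊2/1⌋ = 2, remainder 0

2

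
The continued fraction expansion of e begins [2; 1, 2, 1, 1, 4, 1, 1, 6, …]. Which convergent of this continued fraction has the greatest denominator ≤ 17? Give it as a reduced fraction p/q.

a_0 = 2: 2/1  (≤ bound)
a_1 = 1: 3/1  (≤ bound)
a_2 = 2: 8/3  (≤ bound)
a_3 = 1: 11/4  (≤ bound)
a_4 = 1: 19/7  (≤ bound)
a_5 = 4: 87/32  (> 17, stop)

19/7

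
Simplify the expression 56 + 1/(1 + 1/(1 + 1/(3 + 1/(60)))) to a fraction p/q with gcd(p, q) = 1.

23873/422

a_0 = 56: 56/1
a_1 = 1: 57/1
a_2 = 1: 113/2
a_3 = 3: 396/7
a_4 = 60: 23873/422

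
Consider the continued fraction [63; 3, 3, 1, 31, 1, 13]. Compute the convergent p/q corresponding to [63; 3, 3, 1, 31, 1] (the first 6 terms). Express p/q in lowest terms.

Start with 1.
31 + 1/(1/1) = 31 + 1/1 = 32/1
1 + 1/(32/1) = 1 + 1/32 = 33/32
3 + 1/(33/32) = 3 + 32/33 = 131/33
3 + 1/(131/33) = 3 + 33/131 = 426/131
63 + 1/(426/131) = 63 + 131/426 = 26969/426

26969/426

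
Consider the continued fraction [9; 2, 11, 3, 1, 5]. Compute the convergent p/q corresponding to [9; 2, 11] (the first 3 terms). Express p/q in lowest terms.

Start with 11.
2 + 1/(11/1) = 2 + 1/11 = 23/11
9 + 1/(23/11) = 9 + 11/23 = 218/23

218/23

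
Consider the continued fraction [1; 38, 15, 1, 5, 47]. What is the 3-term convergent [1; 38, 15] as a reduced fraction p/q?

Start with 15.
38 + 1/(15/1) = 38 + 1/15 = 571/15
1 + 1/(571/15) = 1 + 15/571 = 586/571

586/571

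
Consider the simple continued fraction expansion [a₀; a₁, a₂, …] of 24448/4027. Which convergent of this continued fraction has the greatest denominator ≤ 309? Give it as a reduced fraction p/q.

1026/169

List convergents until the denominator exceeds the bound:
a_0 = 6: 6/1  (≤ bound)
a_1 = 14: 85/14  (≤ bound)
a_2 = 12: 1026/169  (≤ bound)
a_3 = 2: 2137/352  (> 309, stop)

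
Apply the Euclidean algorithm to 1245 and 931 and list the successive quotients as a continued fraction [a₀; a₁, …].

1245 = 1·931 + 314, so a_0 = 1
931 = 2·314 + 303, so a_1 = 2
314 = 1·303 + 11, so a_2 = 1
303 = 27·11 + 6, so a_3 = 27
11 = 1·6 + 5, so a_4 = 1
6 = 1·5 + 1, so a_5 = 1
5 = 5·1 + 0, so a_6 = 5

[1; 2, 1, 27, 1, 1, 5]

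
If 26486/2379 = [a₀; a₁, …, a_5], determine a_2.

Apply division with remainder until the remainder is 0:
26486 ÷ 2379 → quotient 11, remainder 317
2379 ÷ 317 → quotient 7, remainder 160
317 ÷ 160 → quotient 1, remainder 157

1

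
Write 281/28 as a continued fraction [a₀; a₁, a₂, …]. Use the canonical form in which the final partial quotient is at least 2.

[10; 28]

281 = 10·28 + 1, so a_0 = 10
28 = 28·1 + 0, so a_1 = 28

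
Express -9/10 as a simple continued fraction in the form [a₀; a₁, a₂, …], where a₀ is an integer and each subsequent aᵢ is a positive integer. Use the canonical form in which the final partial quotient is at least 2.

Run the Euclidean algorithm, recording each quotient:
⌊-9/10⌋ = -1, remainder 1
⌊10/1⌋ = 10, remainder 0

[-1; 10]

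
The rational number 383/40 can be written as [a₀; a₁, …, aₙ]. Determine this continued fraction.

Run the Euclidean algorithm, recording each quotient:
383 = 9·40 + 23, so a_0 = 9
40 = 1·23 + 17, so a_1 = 1
23 = 1·17 + 6, so a_2 = 1
17 = 2·6 + 5, so a_3 = 2
6 = 1·5 + 1, so a_4 = 1
5 = 5·1 + 0, so a_5 = 5

[9; 1, 1, 2, 1, 5]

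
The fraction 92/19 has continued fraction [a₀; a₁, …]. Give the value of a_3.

3

Repeatedly divide and take the remainder:
92 = 4·19 + 16, so a_0 = 4
19 = 1·16 + 3, so a_1 = 1
16 = 5·3 + 1, so a_2 = 5
3 = 3·1 + 0, so a_3 = 3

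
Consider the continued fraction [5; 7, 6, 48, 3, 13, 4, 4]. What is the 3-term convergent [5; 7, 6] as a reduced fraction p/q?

a_0 = 5: 5/1
a_1 = 7: 36/7
a_2 = 6: 221/43

221/43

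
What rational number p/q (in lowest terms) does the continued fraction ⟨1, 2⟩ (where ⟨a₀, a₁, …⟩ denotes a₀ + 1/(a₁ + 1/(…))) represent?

3/2

Start with 2.
1 + 1/(2/1) = 1 + 1/2 = 3/2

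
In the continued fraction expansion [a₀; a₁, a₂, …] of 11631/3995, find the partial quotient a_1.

⌊11631/3995⌋ = 2, remainder 3641
⌊3995/3641⌋ = 1, remainder 354

1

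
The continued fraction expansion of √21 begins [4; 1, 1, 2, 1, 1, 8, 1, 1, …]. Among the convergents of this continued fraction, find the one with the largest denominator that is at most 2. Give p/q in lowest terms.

List convergents until the denominator exceeds the bound:
a_0 = 4: 4/1  (≤ bound)
a_1 = 1: 5/1  (≤ bound)
a_2 = 1: 9/2  (≤ bound)
a_3 = 2: 23/5  (> 2, stop)

9/2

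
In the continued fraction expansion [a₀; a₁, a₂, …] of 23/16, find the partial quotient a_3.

2

Run the Euclidean algorithm, recording each quotient:
23 ÷ 16 → quotient 1, remainder 7
16 ÷ 7 → quotient 2, remainder 2
7 ÷ 2 → quotient 3, remainder 1
2 ÷ 1 → quotient 2, remainder 0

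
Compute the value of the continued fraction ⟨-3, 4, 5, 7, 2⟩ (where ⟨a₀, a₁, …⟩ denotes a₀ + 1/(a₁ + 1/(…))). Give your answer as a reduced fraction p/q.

-892/323

Collapse the nested fraction from the inside out:
Start with 2.
7 + 1/(2/1) = 7 + 1/2 = 15/2
5 + 1/(15/2) = 5 + 2/15 = 77/15
4 + 1/(77/15) = 4 + 15/77 = 323/77
-3 + 1/(323/77) = -3 + 77/323 = -892/323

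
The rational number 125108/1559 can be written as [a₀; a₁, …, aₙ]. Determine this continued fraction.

[80; 4, 55, 2, 3]

Run the Euclidean algorithm, recording each quotient:
⌊125108/1559⌋ = 80, remainder 388
⌊1559/388⌋ = 4, remainder 7
⌊388/7⌋ = 55, remainder 3
⌊7/3⌋ = 2, remainder 1
⌊3/1⌋ = 3, remainder 0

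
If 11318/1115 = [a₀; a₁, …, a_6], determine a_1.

11318 ÷ 1115 → quotient 10, remainder 168
1115 ÷ 168 → quotient 6, remainder 107

6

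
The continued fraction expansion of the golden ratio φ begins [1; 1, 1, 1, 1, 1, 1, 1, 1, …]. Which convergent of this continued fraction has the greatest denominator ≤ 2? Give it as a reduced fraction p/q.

3/2

List convergents until the denominator exceeds the bound:
a_0 = 1: 1/1  (≤ bound)
a_1 = 1: 2/1  (≤ bound)
a_2 = 1: 3/2  (≤ bound)
a_3 = 1: 5/3  (> 2, stop)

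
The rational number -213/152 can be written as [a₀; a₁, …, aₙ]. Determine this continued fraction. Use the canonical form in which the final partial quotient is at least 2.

Repeatedly divide and take the remainder:
⌊-213/152⌋ = -2, remainder 91
⌊152/91⌋ = 1, remainder 61
⌊91/61⌋ = 1, remainder 30
⌊61/30⌋ = 2, remainder 1
⌊30/1⌋ = 30, remainder 0

[-2; 1, 1, 2, 30]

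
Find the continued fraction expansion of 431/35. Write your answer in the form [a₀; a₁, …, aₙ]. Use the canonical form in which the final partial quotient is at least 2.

[12; 3, 5, 2]

Repeatedly divide and take the remainder:
431 = 12·35 + 11, so a_0 = 12
35 = 3·11 + 2, so a_1 = 3
11 = 5·2 + 1, so a_2 = 5
2 = 2·1 + 0, so a_3 = 2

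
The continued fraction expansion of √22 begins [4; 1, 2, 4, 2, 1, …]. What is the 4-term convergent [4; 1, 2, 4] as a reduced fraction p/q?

61/13

Start with 4.
2 + 1/(4/1) = 2 + 1/4 = 9/4
1 + 1/(9/4) = 1 + 4/9 = 13/9
4 + 1/(13/9) = 4 + 9/13 = 61/13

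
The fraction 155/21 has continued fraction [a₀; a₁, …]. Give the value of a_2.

1

155 = 7·21 + 8, so a_0 = 7
21 = 2·8 + 5, so a_1 = 2
8 = 1·5 + 3, so a_2 = 1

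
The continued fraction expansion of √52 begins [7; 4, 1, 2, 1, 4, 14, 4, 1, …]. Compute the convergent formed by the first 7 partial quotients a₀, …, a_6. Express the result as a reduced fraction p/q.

9223/1279

Use the convergent recurrence hₖ = aₖ·hₖ₋₁ + hₖ₋₂ (and likewise for the denominators kₖ):
a_0 = 7: 7/1
a_1 = 4: 29/4
a_2 = 1: 36/5
a_3 = 2: 101/14
a_4 = 1: 137/19
a_5 = 4: 649/90
a_6 = 14: 9223/1279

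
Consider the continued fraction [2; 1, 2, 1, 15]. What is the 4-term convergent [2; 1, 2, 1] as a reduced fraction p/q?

Start with 1.
2 + 1/(1/1) = 2 + 1/1 = 3/1
1 + 1/(3/1) = 1 + 1/3 = 4/3
2 + 1/(4/3) = 2 + 3/4 = 11/4

11/4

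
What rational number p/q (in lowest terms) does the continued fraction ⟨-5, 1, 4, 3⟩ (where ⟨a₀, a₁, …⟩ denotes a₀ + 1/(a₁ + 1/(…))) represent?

a_0 = -5: -5/1
a_1 = 1: -4/1
a_2 = 4: -21/5
a_3 = 3: -67/16

-67/16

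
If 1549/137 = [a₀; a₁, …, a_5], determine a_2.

3

1549 = 11·137 + 42, so a_0 = 11
137 = 3·42 + 11, so a_1 = 3
42 = 3·11 + 9, so a_2 = 3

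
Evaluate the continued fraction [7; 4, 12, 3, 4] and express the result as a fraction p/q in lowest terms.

Work from the innermost term outward:
Start with 4.
3 + 1/(4/1) = 3 + 1/4 = 13/4
12 + 1/(13/4) = 12 + 4/13 = 160/13
4 + 1/(160/13) = 4 + 13/160 = 653/160
7 + 1/(653/160) = 7 + 160/653 = 4731/653

4731/653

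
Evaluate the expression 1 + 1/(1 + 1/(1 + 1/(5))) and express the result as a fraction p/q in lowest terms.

17/11

Starting at the tail and folding back:
Start with 5.
1 + 1/(5/1) = 1 + 1/5 = 6/5
1 + 1/(6/5) = 1 + 5/6 = 11/6
1 + 1/(11/6) = 1 + 6/11 = 17/11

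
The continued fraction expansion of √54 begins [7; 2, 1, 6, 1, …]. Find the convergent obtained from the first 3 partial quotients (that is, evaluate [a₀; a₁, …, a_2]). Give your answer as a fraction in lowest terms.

a_0 = 7: 7/1
a_1 = 2: 15/2
a_2 = 1: 22/3

22/3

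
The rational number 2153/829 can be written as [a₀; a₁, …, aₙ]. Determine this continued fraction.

2153 ÷ 829 → quotient 2, remainder 495
829 ÷ 495 → quotient 1, remainder 334
495 ÷ 334 → quotient 1, remainder 161
334 ÷ 161 → quotient 2, remainder 12
161 ÷ 12 → quotient 13, remainder 5
12 ÷ 5 → quotient 2, remainder 2
5 ÷ 2 → quotient 2, remainder 1
2 ÷ 1 → quotient 2, remainder 0

[2; 1, 1, 2, 13, 2, 2, 2]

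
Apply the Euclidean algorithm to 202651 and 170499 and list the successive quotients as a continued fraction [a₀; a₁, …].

[1; 5, 3, 3, 3, 7, 44, 3]

202651 = 1·170499 + 32152, so a_0 = 1
170499 = 5·32152 + 9739, so a_1 = 5
32152 = 3·9739 + 2935, so a_2 = 3
9739 = 3·2935 + 934, so a_3 = 3
2935 = 3·934 + 133, so a_4 = 3
934 = 7·133 + 3, so a_5 = 7
133 = 44·3 + 1, so a_6 = 44
3 = 3·1 + 0, so a_7 = 3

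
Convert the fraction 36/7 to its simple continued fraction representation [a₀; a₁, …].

Repeatedly divide and take the remainder:
36 = 5·7 + 1, so a_0 = 5
7 = 7·1 + 0, so a_1 = 7

[5; 7]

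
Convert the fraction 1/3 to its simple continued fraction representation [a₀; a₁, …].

⌊1/3⌋ = 0, remainder 1
⌊3/1⌋ = 3, remainder 0

[0; 3]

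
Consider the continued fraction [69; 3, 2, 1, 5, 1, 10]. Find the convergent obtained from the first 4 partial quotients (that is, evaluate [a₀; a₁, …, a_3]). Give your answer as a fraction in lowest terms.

693/10

Work from the innermost term outward:
Start with 1.
2 + 1/(1/1) = 2 + 1/1 = 3/1
3 + 1/(3/1) = 3 + 1/3 = 10/3
69 + 1/(10/3) = 69 + 3/10 = 693/10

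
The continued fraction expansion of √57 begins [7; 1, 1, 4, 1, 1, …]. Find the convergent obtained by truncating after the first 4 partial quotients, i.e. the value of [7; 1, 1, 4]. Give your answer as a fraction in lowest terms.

68/9

Work from the innermost term outward:
Start with 4.
1 + 1/(4/1) = 1 + 1/4 = 5/4
1 + 1/(5/4) = 1 + 4/5 = 9/5
7 + 1/(9/5) = 7 + 5/9 = 68/9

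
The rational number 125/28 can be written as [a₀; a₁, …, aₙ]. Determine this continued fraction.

[4; 2, 6, 2]

Repeatedly divide and take the remainder:
125 = 4·28 + 13, so a_0 = 4
28 = 2·13 + 2, so a_1 = 2
13 = 6·2 + 1, so a_2 = 6
2 = 2·1 + 0, so a_3 = 2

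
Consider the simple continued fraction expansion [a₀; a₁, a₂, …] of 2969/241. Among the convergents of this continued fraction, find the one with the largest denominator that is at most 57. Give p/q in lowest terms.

a_0 = 12: 12/1  (≤ bound)
a_1 = 3: 37/3  (≤ bound)
a_2 = 7: 271/22  (≤ bound)
a_3 = 1: 308/25  (≤ bound)
a_4 = 2: 887/72  (> 57, stop)

308/25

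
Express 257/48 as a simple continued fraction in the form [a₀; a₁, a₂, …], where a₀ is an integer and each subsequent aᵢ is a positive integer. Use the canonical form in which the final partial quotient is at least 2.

Run the Euclidean algorithm, recording each quotient:
257 = 5·48 + 17, so a_0 = 5
48 = 2·17 + 14, so a_1 = 2
17 = 1·14 + 3, so a_2 = 1
14 = 4·3 + 2, so a_3 = 4
3 = 1·2 + 1, so a_4 = 1
2 = 2·1 + 0, so a_5 = 2

[5; 2, 1, 4, 1, 2]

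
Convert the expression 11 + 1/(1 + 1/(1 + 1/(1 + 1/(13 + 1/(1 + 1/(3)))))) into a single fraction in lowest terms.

Start with 3.
1 + 1/(3/1) = 1 + 1/3 = 4/3
13 + 1/(4/3) = 13 + 3/4 = 55/4
1 + 1/(55/4) = 1 + 4/55 = 59/55
1 + 1/(59/55) = 1 + 55/59 = 114/59
1 + 1/(114/59) = 1 + 59/114 = 173/114
11 + 1/(173/114) = 11 + 114/173 = 2017/173

2017/173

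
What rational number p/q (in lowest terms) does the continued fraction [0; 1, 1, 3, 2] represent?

Use the convergent recurrence hₖ = aₖ·hₖ₋₁ + hₖ₋₂ (and likewise for the denominators kₖ):
a_0 = 0: 0/1
a_1 = 1: 1/1
a_2 = 1: 1/2
a_3 = 3: 4/7
a_4 = 2: 9/16

9/16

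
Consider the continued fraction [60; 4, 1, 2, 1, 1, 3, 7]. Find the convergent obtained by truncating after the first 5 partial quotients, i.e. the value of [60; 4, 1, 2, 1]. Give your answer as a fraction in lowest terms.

1144/19

a_0 = 60: 60/1
a_1 = 4: 241/4
a_2 = 1: 301/5
a_3 = 2: 843/14
a_4 = 1: 1144/19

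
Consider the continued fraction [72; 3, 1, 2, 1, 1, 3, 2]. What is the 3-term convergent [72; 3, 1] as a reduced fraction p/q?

289/4

a_0 = 72: 72/1
a_1 = 3: 217/3
a_2 = 1: 289/4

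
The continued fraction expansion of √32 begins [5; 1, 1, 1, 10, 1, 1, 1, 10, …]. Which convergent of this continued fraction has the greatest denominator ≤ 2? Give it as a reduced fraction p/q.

11/2

a_0 = 5: 5/1  (≤ bound)
a_1 = 1: 6/1  (≤ bound)
a_2 = 1: 11/2  (≤ bound)
a_3 = 1: 17/3  (> 2, stop)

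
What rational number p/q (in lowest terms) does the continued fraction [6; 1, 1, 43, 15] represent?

8503/1307

Start with 15.
43 + 1/(15/1) = 43 + 1/15 = 646/15
1 + 1/(646/15) = 1 + 15/646 = 661/646
1 + 1/(661/646) = 1 + 646/661 = 1307/661
6 + 1/(1307/661) = 6 + 661/1307 = 8503/1307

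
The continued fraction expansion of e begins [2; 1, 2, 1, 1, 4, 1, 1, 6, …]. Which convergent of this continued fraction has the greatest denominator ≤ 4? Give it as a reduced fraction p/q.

List convergents until the denominator exceeds the bound:
a_0 = 2: 2/1  (≤ bound)
a_1 = 1: 3/1  (≤ bound)
a_2 = 2: 8/3  (≤ bound)
a_3 = 1: 11/4  (≤ bound)
a_4 = 1: 19/7  (> 4, stop)

11/4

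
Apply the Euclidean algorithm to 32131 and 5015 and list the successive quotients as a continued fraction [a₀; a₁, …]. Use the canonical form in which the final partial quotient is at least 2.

Repeatedly divide and take the remainder:
⌊32131/5015⌋ = 6, remainder 2041
⌊5015/2041⌋ = 2, remainder 933
⌊2041/933⌋ = 2, remainder 175
⌊933/175⌋ = 5, remainder 58
⌊175/58⌋ = 3, remainder 1
⌊58/1⌋ = 58, remainder 0

[6; 2, 2, 5, 3, 58]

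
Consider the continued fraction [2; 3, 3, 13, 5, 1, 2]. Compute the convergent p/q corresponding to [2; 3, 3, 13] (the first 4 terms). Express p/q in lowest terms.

Work from the innermost term outward:
Start with 13.
3 + 1/(13/1) = 3 + 1/13 = 40/13
3 + 1/(40/13) = 3 + 13/40 = 133/40
2 + 1/(133/40) = 2 + 40/133 = 306/133

306/133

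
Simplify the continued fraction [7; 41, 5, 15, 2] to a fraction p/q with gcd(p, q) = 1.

45433/6468

Start with 2.
15 + 1/(2/1) = 15 + 1/2 = 31/2
5 + 1/(31/2) = 5 + 2/31 = 157/31
41 + 1/(157/31) = 41 + 31/157 = 6468/157
7 + 1/(6468/157) = 7 + 157/6468 = 45433/6468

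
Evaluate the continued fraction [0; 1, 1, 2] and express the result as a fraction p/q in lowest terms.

3/5

Start with 2.
1 + 1/(2/1) = 1 + 1/2 = 3/2
1 + 1/(3/2) = 1 + 2/3 = 5/3
0 + 1/(5/3) = 0 + 3/5 = 3/5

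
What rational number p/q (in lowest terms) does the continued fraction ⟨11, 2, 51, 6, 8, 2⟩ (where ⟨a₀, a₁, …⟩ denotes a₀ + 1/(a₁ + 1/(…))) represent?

123527/10746

Work from the innermost term outward:
Start with 2.
8 + 1/(2/1) = 8 + 1/2 = 17/2
6 + 1/(17/2) = 6 + 2/17 = 104/17
51 + 1/(104/17) = 51 + 17/104 = 5321/104
2 + 1/(5321/104) = 2 + 104/5321 = 10746/5321
11 + 1/(10746/5321) = 11 + 5321/10746 = 123527/10746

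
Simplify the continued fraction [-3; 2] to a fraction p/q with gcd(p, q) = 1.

a_0 = -3: -3/1
a_1 = 2: -5/2

-5/2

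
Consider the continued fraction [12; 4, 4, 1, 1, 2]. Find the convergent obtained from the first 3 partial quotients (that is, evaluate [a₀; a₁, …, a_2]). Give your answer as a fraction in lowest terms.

Compute successive convergents:
a_0 = 12: 12/1
a_1 = 4: 49/4
a_2 = 4: 208/17

208/17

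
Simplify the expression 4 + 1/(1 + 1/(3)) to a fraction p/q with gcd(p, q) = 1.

a_0 = 4: 4/1
a_1 = 1: 5/1
a_2 = 3: 19/4

19/4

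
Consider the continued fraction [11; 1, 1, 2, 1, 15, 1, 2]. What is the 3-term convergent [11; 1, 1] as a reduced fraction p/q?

23/2

a_0 = 11: 11/1
a_1 = 1: 12/1
a_2 = 1: 23/2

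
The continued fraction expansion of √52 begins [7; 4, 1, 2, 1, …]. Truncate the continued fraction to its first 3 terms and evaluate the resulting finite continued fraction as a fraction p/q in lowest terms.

Start with 1.
4 + 1/(1/1) = 4 + 1/1 = 5/1
7 + 1/(5/1) = 7 + 1/5 = 36/5

36/5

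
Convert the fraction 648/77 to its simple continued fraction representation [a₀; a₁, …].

648 ÷ 77 → quotient 8, remainder 32
77 ÷ 32 → quotient 2, remainder 13
32 ÷ 13 → quotient 2, remainder 6
13 ÷ 6 → quotient 2, remainder 1
6 ÷ 1 → quotient 6, remainder 0

[8; 2, 2, 2, 6]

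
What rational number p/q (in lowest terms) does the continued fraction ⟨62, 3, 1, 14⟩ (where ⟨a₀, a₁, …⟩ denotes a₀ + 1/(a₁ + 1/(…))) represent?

Build up convergents one term at a time:
a_0 = 62: 62/1
a_1 = 3: 187/3
a_2 = 1: 249/4
a_3 = 14: 3673/59

3673/59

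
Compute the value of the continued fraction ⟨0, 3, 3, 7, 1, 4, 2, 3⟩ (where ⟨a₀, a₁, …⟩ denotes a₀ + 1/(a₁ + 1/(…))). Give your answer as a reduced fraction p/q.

929/3084

Compute successive convergents:
a_0 = 0: 0/1
a_1 = 3: 1/3
a_2 = 3: 3/10
a_3 = 7: 22/73
a_4 = 1: 25/83
a_5 = 4: 122/405
a_6 = 2: 269/893
a_7 = 3: 929/3084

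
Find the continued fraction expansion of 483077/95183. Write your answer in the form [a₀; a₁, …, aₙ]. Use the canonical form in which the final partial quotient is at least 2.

[5; 13, 3, 2, 4, 3, 35, 2]

483077 = 5·95183 + 7162, so a_0 = 5
95183 = 13·7162 + 2077, so a_1 = 13
7162 = 3·2077 + 931, so a_2 = 3
2077 = 2·931 + 215, so a_3 = 2
931 = 4·215 + 71, so a_4 = 4
215 = 3·71 + 2, so a_5 = 3
71 = 35·2 + 1, so a_6 = 35
2 = 2·1 + 0, so a_7 = 2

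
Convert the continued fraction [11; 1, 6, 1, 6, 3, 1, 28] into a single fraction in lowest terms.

Start with 28.
1 + 1/(28/1) = 1 + 1/28 = 29/28
3 + 1/(29/28) = 3 + 28/29 = 115/29
6 + 1/(115/29) = 6 + 29/115 = 719/115
1 + 1/(719/115) = 1 + 115/719 = 834/719
6 + 1/(834/719) = 6 + 719/834 = 5723/834
1 + 1/(5723/834) = 1 + 834/5723 = 6557/5723
11 + 1/(6557/5723) = 11 + 5723/6557 = 77850/6557

77850/6557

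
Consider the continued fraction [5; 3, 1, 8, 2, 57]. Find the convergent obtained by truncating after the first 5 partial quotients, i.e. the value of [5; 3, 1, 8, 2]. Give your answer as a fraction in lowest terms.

389/74

Start with 2.
8 + 1/(2/1) = 8 + 1/2 = 17/2
1 + 1/(17/2) = 1 + 2/17 = 19/17
3 + 1/(19/17) = 3 + 17/19 = 74/19
5 + 1/(74/19) = 5 + 19/74 = 389/74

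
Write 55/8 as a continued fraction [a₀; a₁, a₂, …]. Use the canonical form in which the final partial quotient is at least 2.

[6; 1, 7]

55 ÷ 8 → quotient 6, remainder 7
8 ÷ 7 → quotient 1, remainder 1
7 ÷ 1 → quotient 7, remainder 0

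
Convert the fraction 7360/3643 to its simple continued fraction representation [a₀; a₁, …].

[2; 49, 4, 2, 1, 5]

7360 = 2·3643 + 74, so a_0 = 2
3643 = 49·74 + 17, so a_1 = 49
74 = 4·17 + 6, so a_2 = 4
17 = 2·6 + 5, so a_3 = 2
6 = 1·5 + 1, so a_4 = 1
5 = 5·1 + 0, so a_5 = 5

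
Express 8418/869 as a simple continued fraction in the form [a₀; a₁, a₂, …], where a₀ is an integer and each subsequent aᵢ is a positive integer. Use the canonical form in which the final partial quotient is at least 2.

8418 = 9·869 + 597, so a_0 = 9
869 = 1·597 + 272, so a_1 = 1
597 = 2·272 + 53, so a_2 = 2
272 = 5·53 + 7, so a_3 = 5
53 = 7·7 + 4, so a_4 = 7
7 = 1·4 + 3, so a_5 = 1
4 = 1·3 + 1, so a_6 = 1
3 = 3·1 + 0, so a_7 = 3

[9; 1, 2, 5, 7, 1, 1, 3]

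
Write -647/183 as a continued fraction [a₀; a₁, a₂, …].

[-4; 2, 6, 1, 1, 6]

-647 = -4·183 + 85, so a_0 = -4
183 = 2·85 + 13, so a_1 = 2
85 = 6·13 + 7, so a_2 = 6
13 = 1·7 + 6, so a_3 = 1
7 = 1·6 + 1, so a_4 = 1
6 = 6·1 + 0, so a_5 = 6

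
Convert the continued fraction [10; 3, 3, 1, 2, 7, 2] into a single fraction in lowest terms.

5833/566

Work from the innermost term outward:
Start with 2.
7 + 1/(2/1) = 7 + 1/2 = 15/2
2 + 1/(15/2) = 2 + 2/15 = 32/15
1 + 1/(32/15) = 1 + 15/32 = 47/32
3 + 1/(47/32) = 3 + 32/47 = 173/47
3 + 1/(173/47) = 3 + 47/173 = 566/173
10 + 1/(566/173) = 10 + 173/566 = 5833/566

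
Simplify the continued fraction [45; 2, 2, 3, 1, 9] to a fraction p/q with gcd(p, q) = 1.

a_0 = 45: 45/1
a_1 = 2: 91/2
a_2 = 2: 227/5
a_3 = 3: 772/17
a_4 = 1: 999/22
a_5 = 9: 9763/215

9763/215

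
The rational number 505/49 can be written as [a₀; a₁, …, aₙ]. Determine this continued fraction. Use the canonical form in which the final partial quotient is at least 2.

[10; 3, 3, 1, 3]

⌊505/49⌋ = 10, remainder 15
⌊49/15⌋ = 3, remainder 4
⌊15/4⌋ = 3, remainder 3
⌊4/3⌋ = 1, remainder 1
⌊3/1⌋ = 3, remainder 0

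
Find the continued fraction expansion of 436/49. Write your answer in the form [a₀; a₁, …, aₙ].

436 = 8·49 + 44, so a_0 = 8
49 = 1·44 + 5, so a_1 = 1
44 = 8·5 + 4, so a_2 = 8
5 = 1·4 + 1, so a_3 = 1
4 = 4·1 + 0, so a_4 = 4

[8; 1, 8, 1, 4]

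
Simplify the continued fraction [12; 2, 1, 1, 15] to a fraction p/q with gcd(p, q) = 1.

Start with 15.
1 + 1/(15/1) = 1 + 1/15 = 16/15
1 + 1/(16/15) = 1 + 15/16 = 31/16
2 + 1/(31/16) = 2 + 16/31 = 78/31
12 + 1/(78/31) = 12 + 31/78 = 967/78

967/78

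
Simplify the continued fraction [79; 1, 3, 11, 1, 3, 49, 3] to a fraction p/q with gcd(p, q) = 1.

2278048/28563

Starting at the tail and folding back:
Start with 3.
49 + 1/(3/1) = 49 + 1/3 = 148/3
3 + 1/(148/3) = 3 + 3/148 = 447/148
1 + 1/(447/148) = 1 + 148/447 = 595/447
11 + 1/(595/447) = 11 + 447/595 = 6992/595
3 + 1/(6992/595) = 3 + 595/6992 = 21571/6992
1 + 1/(21571/6992) = 1 + 6992/21571 = 28563/21571
79 + 1/(28563/21571) = 79 + 21571/28563 = 2278048/28563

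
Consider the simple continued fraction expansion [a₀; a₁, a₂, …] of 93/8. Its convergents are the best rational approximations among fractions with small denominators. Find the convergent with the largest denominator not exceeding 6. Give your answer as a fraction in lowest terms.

a_0 = 11: 11/1  (≤ bound)
a_1 = 1: 12/1  (≤ bound)
a_2 = 1: 23/2  (≤ bound)
a_3 = 1: 35/3  (≤ bound)
a_4 = 2: 93/8  (> 6, stop)

35/3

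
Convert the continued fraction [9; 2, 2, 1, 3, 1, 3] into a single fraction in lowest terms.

Start with 3.
1 + 1/(3/1) = 1 + 1/3 = 4/3
3 + 1/(4/3) = 3 + 3/4 = 15/4
1 + 1/(15/4) = 1 + 4/15 = 19/15
2 + 1/(19/15) = 2 + 15/19 = 53/19
2 + 1/(53/19) = 2 + 19/53 = 125/53
9 + 1/(125/53) = 9 + 53/125 = 1178/125

1178/125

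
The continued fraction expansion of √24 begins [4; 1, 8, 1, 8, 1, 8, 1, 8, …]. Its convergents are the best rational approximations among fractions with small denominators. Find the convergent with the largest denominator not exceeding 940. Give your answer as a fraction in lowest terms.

4316/881

a_0 = 4: 4/1  (≤ bound)
a_1 = 1: 5/1  (≤ bound)
a_2 = 8: 44/9  (≤ bound)
a_3 = 1: 49/10  (≤ bound)
a_4 = 8: 436/89  (≤ bound)
a_5 = 1: 485/99  (≤ bound)
a_6 = 8: 4316/881  (≤ bound)
a_7 = 1: 4801/980  (> 940, stop)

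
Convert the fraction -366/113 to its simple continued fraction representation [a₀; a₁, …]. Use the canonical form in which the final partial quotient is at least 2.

⌊-366/113⌋ = -4, remainder 86
⌊113/86⌋ = 1, remainder 27
⌊86/27⌋ = 3, remainder 5
⌊27/5⌋ = 5, remainder 2
⌊5/2⌋ = 2, remainder 1
⌊2/1⌋ = 2, remainder 0

[-4; 1, 3, 5, 2, 2]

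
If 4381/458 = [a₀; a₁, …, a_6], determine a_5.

Run the Euclidean algorithm, recording each quotient:
4381 = 9·458 + 259, so a_0 = 9
458 = 1·259 + 199, so a_1 = 1
259 = 1·199 + 60, so a_2 = 1
199 = 3·60 + 19, so a_3 = 3
60 = 3·19 + 3, so a_4 = 3
19 = 6·3 + 1, so a_5 = 6

6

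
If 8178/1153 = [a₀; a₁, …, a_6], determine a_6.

Run the Euclidean algorithm, recording each quotient:
8178 = 7·1153 + 107, so a_0 = 7
1153 = 10·107 + 83, so a_1 = 10
107 = 1·83 + 24, so a_2 = 1
83 = 3·24 + 11, so a_3 = 3
24 = 2·11 + 2, so a_4 = 2
11 = 5·2 + 1, so a_5 = 5
2 = 2·1 + 0, so a_6 = 2

2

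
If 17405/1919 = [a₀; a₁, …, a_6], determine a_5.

1

⌊17405/1919⌋ = 9, remainder 134
⌊1919/134⌋ = 14, remainder 43
⌊134/43⌋ = 3, remainder 5
⌊43/5⌋ = 8, remainder 3
⌊5/3⌋ = 1, remainder 2
⌊3/2⌋ = 1, remainder 1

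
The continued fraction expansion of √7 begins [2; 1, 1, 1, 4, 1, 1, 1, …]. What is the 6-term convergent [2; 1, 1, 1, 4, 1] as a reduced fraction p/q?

45/17

a_0 = 2: 2/1
a_1 = 1: 3/1
a_2 = 1: 5/2
a_3 = 1: 8/3
a_4 = 4: 37/14
a_5 = 1: 45/17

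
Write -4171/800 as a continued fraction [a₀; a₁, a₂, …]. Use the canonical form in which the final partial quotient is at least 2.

[-6; 1, 3, 1, 2, 9, 6]

-4171 = -6·800 + 629, so a_0 = -6
800 = 1·629 + 171, so a_1 = 1
629 = 3·171 + 116, so a_2 = 3
171 = 1·116 + 55, so a_3 = 1
116 = 2·55 + 6, so a_4 = 2
55 = 9·6 + 1, so a_5 = 9
6 = 6·1 + 0, so a_6 = 6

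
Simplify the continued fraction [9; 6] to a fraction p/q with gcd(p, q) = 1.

a_0 = 9: 9/1
a_1 = 6: 55/6

55/6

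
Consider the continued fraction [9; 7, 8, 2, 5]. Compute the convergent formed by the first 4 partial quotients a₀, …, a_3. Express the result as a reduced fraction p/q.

1106/121

Use the convergent recurrence hₖ = aₖ·hₖ₋₁ + hₖ₋₂ (and likewise for the denominators kₖ):
a_0 = 9: 9/1
a_1 = 7: 64/7
a_2 = 8: 521/57
a_3 = 2: 1106/121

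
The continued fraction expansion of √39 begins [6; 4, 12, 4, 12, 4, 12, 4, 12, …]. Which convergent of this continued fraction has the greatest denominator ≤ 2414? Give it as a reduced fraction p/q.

a_0 = 6: 6/1  (≤ bound)
a_1 = 4: 25/4  (≤ bound)
a_2 = 12: 306/49  (≤ bound)
a_3 = 4: 1249/200  (≤ bound)
a_4 = 12: 15294/2449  (> 2414, stop)

1249/200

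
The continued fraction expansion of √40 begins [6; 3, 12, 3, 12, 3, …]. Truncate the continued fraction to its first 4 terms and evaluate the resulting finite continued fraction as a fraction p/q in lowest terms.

Compute successive convergents:
a_0 = 6: 6/1
a_1 = 3: 19/3
a_2 = 12: 234/37
a_3 = 3: 721/114

721/114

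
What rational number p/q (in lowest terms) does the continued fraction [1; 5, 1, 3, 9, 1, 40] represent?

11330/9653

Start with 40.
1 + 1/(40/1) = 1 + 1/40 = 41/40
9 + 1/(41/40) = 9 + 40/41 = 409/41
3 + 1/(409/41) = 3 + 41/409 = 1268/409
1 + 1/(1268/409) = 1 + 409/1268 = 1677/1268
5 + 1/(1677/1268) = 5 + 1268/1677 = 9653/1677
1 + 1/(9653/1677) = 1 + 1677/9653 = 11330/9653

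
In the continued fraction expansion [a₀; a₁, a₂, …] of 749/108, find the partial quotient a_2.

14

749 ÷ 108 → quotient 6, remainder 101
108 ÷ 101 → quotient 1, remainder 7
101 ÷ 7 → quotient 14, remainder 3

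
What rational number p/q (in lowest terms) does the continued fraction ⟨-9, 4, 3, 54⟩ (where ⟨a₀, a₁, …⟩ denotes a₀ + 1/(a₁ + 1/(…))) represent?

-6191/706

Work from the innermost term outward:
Start with 54.
3 + 1/(54/1) = 3 + 1/54 = 163/54
4 + 1/(163/54) = 4 + 54/163 = 706/163
-9 + 1/(706/163) = -9 + 163/706 = -6191/706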